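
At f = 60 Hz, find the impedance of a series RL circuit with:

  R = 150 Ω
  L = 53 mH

Step 1 — Angular frequency: ω = 2π·f = 2π·60 = 377 rad/s.
Step 2 — Component impedances:
  R: Z = R = 150 Ω
  L: Z = jωL = j·377·0.053 = 0 + j19.98 Ω
Step 3 — Series combination: Z_total = R + L = 150 + j19.98 Ω = 151.3∠7.6° Ω.

Z = 150 + j19.98 Ω = 151.3∠7.6° Ω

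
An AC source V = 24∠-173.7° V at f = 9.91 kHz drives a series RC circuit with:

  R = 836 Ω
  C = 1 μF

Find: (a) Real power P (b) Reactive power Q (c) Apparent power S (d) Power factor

Step 1 — Angular frequency: ω = 2π·f = 2π·9910 = 6.227e+04 rad/s.
Step 2 — Component impedances:
  R: Z = R = 836 Ω
  C: Z = 1/(jωC) = -j/(ω·C) = 0 - j16.06 Ω
Step 3 — Series combination: Z_total = R + C = 836 - j16.06 Ω = 836.2∠-1.1° Ω.
Step 4 — Source phasor: V = 24∠-173.7° V = -23.86 - j2.634 V.
Step 5 — Current: I = V / Z = -0.02846 - j0.003697 A = 0.0287∠-172.6° A.
Step 6 — Complex power: S = V·I* = 0.6887 - j0.01323 VA.
Step 7 — Real power: P = Re(S) = 0.6887 W.
Step 8 — Reactive power: Q = Im(S) = -0.01323 VAR.
Step 9 — Apparent power: |S| = 0.6889 VA.
Step 10 — Power factor: PF = P/|S| = 0.9998 (leading).

(a) P = 0.6887 W  (b) Q = -0.01323 VAR  (c) S = 0.6889 VA  (d) PF = 0.9998 (leading)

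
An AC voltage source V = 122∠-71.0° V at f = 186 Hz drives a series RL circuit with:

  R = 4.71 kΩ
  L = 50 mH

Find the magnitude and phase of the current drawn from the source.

Step 1 — Angular frequency: ω = 2π·f = 2π·186 = 1169 rad/s.
Step 2 — Component impedances:
  R: Z = R = 4710 Ω
  L: Z = jωL = j·1169·0.05 = 0 + j58.43 Ω
Step 3 — Series combination: Z_total = R + L = 4710 + j58.43 Ω = 4710∠0.7° Ω.
Step 4 — Source phasor: V = 122∠-71.0° V = 39.72 - j115.4 V.
Step 5 — Ohm's law: I = V / Z_total = (39.72 - j115.4) / (4710 + j58.43) = 0.008128 - j0.02459 A.
Step 6 — Convert to polar: |I| = 0.0259 A, ∠I = -71.7°.

I = 0.0259∠-71.7° A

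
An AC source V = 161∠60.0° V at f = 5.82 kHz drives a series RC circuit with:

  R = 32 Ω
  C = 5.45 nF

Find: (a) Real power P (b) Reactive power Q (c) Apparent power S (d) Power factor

Step 1 — Angular frequency: ω = 2π·f = 2π·5820 = 3.657e+04 rad/s.
Step 2 — Component impedances:
  R: Z = R = 32 Ω
  C: Z = 1/(jωC) = -j/(ω·C) = 0 - j5018 Ω
Step 3 — Series combination: Z_total = R + C = 32 - j5018 Ω = 5018∠-89.6° Ω.
Step 4 — Source phasor: V = 161∠60.0° V = 80.5 + j139.4 V.
Step 5 — Current: I = V / Z = -0.02768 + j0.01622 A = 0.03209∠149.6° A.
Step 6 — Complex power: S = V·I* = 0.03294 - j5.166 VA.
Step 7 — Real power: P = Re(S) = 0.03294 W.
Step 8 — Reactive power: Q = Im(S) = -5.166 VAR.
Step 9 — Apparent power: |S| = 5.166 VA.
Step 10 — Power factor: PF = P/|S| = 0.006377 (leading).

(a) P = 0.03294 W  (b) Q = -5.166 VAR  (c) S = 5.166 VA  (d) PF = 0.006377 (leading)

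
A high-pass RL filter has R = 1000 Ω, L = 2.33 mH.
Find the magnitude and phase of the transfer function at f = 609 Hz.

Step 1 — Angular frequency: ω = 2π·609 = 3826 rad/s.
Step 2 — Transfer function: H(jω) = jωL/(R + jωL).
Step 3 — Numerator jωL = j·8.916; denominator R + jωL = 1000 + j8.916.
Step 4 — H = 7.948e-05 + j0.008915.
Step 5 — Magnitude: |H| = 0.008915 (-41.0 dB); phase: φ = 89.5°.

|H| = 0.008915 (-41.0 dB), φ = 89.5°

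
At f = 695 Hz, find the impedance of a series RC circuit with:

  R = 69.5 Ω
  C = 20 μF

Step 1 — Angular frequency: ω = 2π·f = 2π·695 = 4367 rad/s.
Step 2 — Component impedances:
  R: Z = R = 69.5 Ω
  C: Z = 1/(jωC) = -j/(ω·C) = 0 - j11.45 Ω
Step 3 — Series combination: Z_total = R + C = 69.5 - j11.45 Ω = 70.44∠-9.4° Ω.

Z = 69.5 - j11.45 Ω = 70.44∠-9.4° Ω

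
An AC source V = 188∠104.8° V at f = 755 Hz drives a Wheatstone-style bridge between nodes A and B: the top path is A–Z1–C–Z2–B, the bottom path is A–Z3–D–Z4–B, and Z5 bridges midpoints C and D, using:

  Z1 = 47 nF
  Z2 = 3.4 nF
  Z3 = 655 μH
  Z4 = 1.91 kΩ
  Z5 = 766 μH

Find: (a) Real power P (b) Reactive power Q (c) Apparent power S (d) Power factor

Step 1 — Angular frequency: ω = 2π·f = 2π·755 = 4744 rad/s.
Step 2 — Component impedances:
  Z1: Z = 1/(jωC) = -j/(ω·C) = 0 - j4485 Ω
  Z2: Z = 1/(jωC) = -j/(ω·C) = 0 - j6.2e+04 Ω
  Z3: Z = jωL = j·4744·0.000655 = 0 + j3.107 Ω
  Z4: Z = R = 1910 Ω
  Z5: Z = jωL = j·4744·0.000766 = 0 + j3.634 Ω
Step 3 — Bridge requires nodal analysis (the Z5 bridge couples midpoints C and D, so the two paths cannot be reduced to a simple series/parallel combination). Setting node B to ground and injecting 1 A at node A, the 3-node admittance system at A, C, D solves to V_A = Z_AB = 1908 - j55.68 Ω = 1909∠-1.7° Ω.
Step 4 — Source phasor: V = 188∠104.8° V = -48.02 + j181.8 V.
Step 5 — Current: I = V / Z = -0.02792 + j0.09444 A = 0.09848∠106.5° A.
Step 6 — Complex power: S = V·I* = 18.51 - j0.54 VA.
Step 7 — Real power: P = Re(S) = 18.51 W.
Step 8 — Reactive power: Q = Im(S) = -0.54 VAR.
Step 9 — Apparent power: |S| = 18.51 VA.
Step 10 — Power factor: PF = P/|S| = 0.9996 (leading).

(a) P = 18.51 W  (b) Q = -0.54 VAR  (c) S = 18.51 VA  (d) PF = 0.9996 (leading)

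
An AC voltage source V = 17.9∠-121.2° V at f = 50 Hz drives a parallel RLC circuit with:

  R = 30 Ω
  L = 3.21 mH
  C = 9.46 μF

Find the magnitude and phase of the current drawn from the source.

Step 1 — Angular frequency: ω = 2π·f = 2π·50 = 314.2 rad/s.
Step 2 — Component impedances:
  R: Z = R = 30 Ω
  L: Z = jωL = j·314.2·0.00321 = 0 + j1.008 Ω
  C: Z = 1/(jωC) = -j/(ω·C) = 0 - j336.5 Ω
Step 3 — Parallel combination: 1/Z_total = 1/R + 1/L + 1/C; Z_total = 0.03406 + j1.01 Ω = 1.011∠88.1° Ω.
Step 4 — Source phasor: V = 17.9∠-121.2° V = -9.273 - j15.31 V.
Step 5 — Ohm's law: I = V / Z_total = (-9.273 - j15.31) / (0.03406 + j1.01) = -15.45 + j8.657 A.
Step 6 — Convert to polar: |I| = 17.71 A, ∠I = 150.7°.

I = 17.71∠150.7° A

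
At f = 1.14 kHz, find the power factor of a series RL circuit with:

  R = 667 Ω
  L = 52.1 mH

Step 1 — Angular frequency: ω = 2π·f = 2π·1140 = 7163 rad/s.
Step 2 — Component impedances:
  R: Z = R = 667 Ω
  L: Z = jωL = j·7163·0.0521 = 0 + j373.2 Ω
Step 3 — Series combination: Z_total = R + L = 667 + j373.2 Ω = 764.3∠29.2° Ω.
Step 4 — Power factor: PF = cos(φ) = Re(Z)/|Z| = 667/764.3 = 0.8727.
Step 5 — Type: Im(Z) = 373.2 ⇒ lagging (phase φ = 29.2°).

PF = 0.8727 (lagging, φ = 29.2°)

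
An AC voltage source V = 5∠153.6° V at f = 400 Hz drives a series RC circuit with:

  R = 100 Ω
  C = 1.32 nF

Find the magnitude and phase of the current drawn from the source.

Step 1 — Angular frequency: ω = 2π·f = 2π·400 = 2513 rad/s.
Step 2 — Component impedances:
  R: Z = R = 100 Ω
  C: Z = 1/(jωC) = -j/(ω·C) = 0 - j3.014e+05 Ω
Step 3 — Series combination: Z_total = R + C = 100 - j3.014e+05 Ω = 3.014e+05∠-90.0° Ω.
Step 4 — Source phasor: V = 5∠153.6° V = -4.479 + j2.223 V.
Step 5 — Ohm's law: I = V / Z_total = (-4.479 + j2.223) / (100 - j3.014e+05) = -7.38e-06 - j1.486e-05 A.
Step 6 — Convert to polar: |I| = 1.659e-05 A, ∠I = -116.4°.

I = 1.659e-05∠-116.4° A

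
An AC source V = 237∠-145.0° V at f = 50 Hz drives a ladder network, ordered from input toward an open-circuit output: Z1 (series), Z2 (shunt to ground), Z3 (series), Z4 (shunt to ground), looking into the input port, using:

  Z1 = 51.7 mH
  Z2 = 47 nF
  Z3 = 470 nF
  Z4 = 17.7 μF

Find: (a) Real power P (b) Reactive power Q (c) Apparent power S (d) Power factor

Step 1 — Angular frequency: ω = 2π·f = 2π·50 = 314.2 rad/s.
Step 2 — Component impedances:
  Z1: Z = jωL = j·314.2·0.0517 = 0 + j16.24 Ω
  Z2: Z = 1/(jωC) = -j/(ω·C) = 0 - j6.773e+04 Ω
  Z3: Z = 1/(jωC) = -j/(ω·C) = 0 - j6773 Ω
  Z4: Z = 1/(jωC) = -j/(ω·C) = 0 - j179.8 Ω
Step 3 — Ladder network (open output): work backward from the far end, alternating series and parallel combinations. Z_in = 0 - j6289 Ω = 6289∠-90.0° Ω.
Step 4 — Source phasor: V = 237∠-145.0° V = -194.1 - j135.9 V.
Step 5 — Current: I = V / Z = 0.02162 - j0.03087 A = 0.03769∠-55.0° A.
Step 6 — Complex power: S = V·I* = 0 - j8.931 VA.
Step 7 — Real power: P = Re(S) = 0 W.
Step 8 — Reactive power: Q = Im(S) = -8.931 VAR.
Step 9 — Apparent power: |S| = 8.931 VA.
Step 10 — Power factor: PF = P/|S| = 0 (leading).

(a) P = 0 W  (b) Q = -8.931 VAR  (c) S = 8.931 VA  (d) PF = 0 (leading)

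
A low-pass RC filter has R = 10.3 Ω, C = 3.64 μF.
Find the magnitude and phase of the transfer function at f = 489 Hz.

Step 1 — Angular frequency: ω = 2π·489 = 3072 rad/s.
Step 2 — Transfer function: H(jω) = 1/(1 + jωRC).
Step 3 — Denominator: 1 + jωRC = 1 + j·3072·10.3·3.64e-06 = 1 + j0.1152.
Step 4 — H = 0.9869 - j0.1137.
Step 5 — Magnitude: |H| = 0.9934 (-0.1 dB); phase: φ = -6.6°.

|H| = 0.9934 (-0.1 dB), φ = -6.6°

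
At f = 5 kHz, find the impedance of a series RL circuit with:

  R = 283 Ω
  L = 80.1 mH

Step 1 — Angular frequency: ω = 2π·f = 2π·5000 = 3.142e+04 rad/s.
Step 2 — Component impedances:
  R: Z = R = 283 Ω
  L: Z = jωL = j·3.142e+04·0.0801 = 0 + j2516 Ω
Step 3 — Series combination: Z_total = R + L = 283 + j2516 Ω = 2532∠83.6° Ω.

Z = 283 + j2516 Ω = 2532∠83.6° Ω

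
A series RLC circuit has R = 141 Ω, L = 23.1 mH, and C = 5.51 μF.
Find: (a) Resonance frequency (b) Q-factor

Step 1 — Resonance condition Im(Z)=0 gives ω₀ = 1/√(LC).
Step 2 — ω₀ = 1/√(0.0231·5.51e-06) = 2803 rad/s.
Step 3 — f₀ = ω₀/(2π) = 446.1 Hz.
Step 4 — Series Q: Q = ω₀L/R = 2803·0.0231/141 = 0.4592.

(a) f₀ = 446.1 Hz  (b) Q = 0.4592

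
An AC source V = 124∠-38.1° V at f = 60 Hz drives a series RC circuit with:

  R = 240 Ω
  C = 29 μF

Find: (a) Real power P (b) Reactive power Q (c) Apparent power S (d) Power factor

Step 1 — Angular frequency: ω = 2π·f = 2π·60 = 377 rad/s.
Step 2 — Component impedances:
  R: Z = R = 240 Ω
  C: Z = 1/(jωC) = -j/(ω·C) = 0 - j91.47 Ω
Step 3 — Series combination: Z_total = R + C = 240 - j91.47 Ω = 256.8∠-20.9° Ω.
Step 4 — Source phasor: V = 124∠-38.1° V = 97.58 - j76.51 V.
Step 5 — Current: I = V / Z = 0.4611 - j0.1431 A = 0.4828∠-17.2° A.
Step 6 — Complex power: S = V·I* = 55.94 - j21.32 VA.
Step 7 — Real power: P = Re(S) = 55.94 W.
Step 8 — Reactive power: Q = Im(S) = -21.32 VAR.
Step 9 — Apparent power: |S| = 59.87 VA.
Step 10 — Power factor: PF = P/|S| = 0.9344 (leading).

(a) P = 55.94 W  (b) Q = -21.32 VAR  (c) S = 59.87 VA  (d) PF = 0.9344 (leading)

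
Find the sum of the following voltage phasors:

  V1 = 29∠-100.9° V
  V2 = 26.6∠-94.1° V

Step 1 — Convert each phasor to rectangular form:
  V1 = 29·(cos(-100.9°) + j·sin(-100.9°)) = -5.484 - j28.48 V
  V2 = 26.6·(cos(-94.1°) + j·sin(-94.1°)) = -1.902 - j26.53 V
Step 2 — Sum components: V_total = -7.386 - j55.01 V.
Step 3 — Convert to polar: |V_total| = 55.5 V, ∠V_total = -97.6°.

V_total = 55.5∠-97.6° V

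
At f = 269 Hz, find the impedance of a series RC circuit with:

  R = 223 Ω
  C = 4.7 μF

Step 1 — Angular frequency: ω = 2π·f = 2π·269 = 1690 rad/s.
Step 2 — Component impedances:
  R: Z = R = 223 Ω
  C: Z = 1/(jωC) = -j/(ω·C) = 0 - j125.9 Ω
Step 3 — Series combination: Z_total = R + C = 223 - j125.9 Ω = 256.1∠-29.4° Ω.

Z = 223 - j125.9 Ω = 256.1∠-29.4° Ω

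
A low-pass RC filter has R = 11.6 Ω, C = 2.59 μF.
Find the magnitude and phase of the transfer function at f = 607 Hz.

Step 1 — Angular frequency: ω = 2π·607 = 3814 rad/s.
Step 2 — Transfer function: H(jω) = 1/(1 + jωRC).
Step 3 — Denominator: 1 + jωRC = 1 + j·3814·11.6·2.59e-06 = 1 + j0.1146.
Step 4 — H = 0.987 - j0.1131.
Step 5 — Magnitude: |H| = 0.9935 (-0.1 dB); phase: φ = -6.5°.

|H| = 0.9935 (-0.1 dB), φ = -6.5°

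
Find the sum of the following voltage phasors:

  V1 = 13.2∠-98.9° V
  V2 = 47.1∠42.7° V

Step 1 — Convert each phasor to rectangular form:
  V1 = 13.2·(cos(-98.9°) + j·sin(-98.9°)) = -2.042 - j13.04 V
  V2 = 47.1·(cos(42.7°) + j·sin(42.7°)) = 34.61 + j31.94 V
Step 2 — Sum components: V_total = 32.57 + j18.9 V.
Step 3 — Convert to polar: |V_total| = 37.66 V, ∠V_total = 30.1°.

V_total = 37.66∠30.1° V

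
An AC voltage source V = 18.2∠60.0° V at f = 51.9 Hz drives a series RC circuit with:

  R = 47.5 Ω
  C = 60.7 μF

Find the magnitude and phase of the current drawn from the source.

Step 1 — Angular frequency: ω = 2π·f = 2π·51.9 = 326.1 rad/s.
Step 2 — Component impedances:
  R: Z = R = 47.5 Ω
  C: Z = 1/(jωC) = -j/(ω·C) = 0 - j50.52 Ω
Step 3 — Series combination: Z_total = R + C = 47.5 - j50.52 Ω = 69.34∠-46.8° Ω.
Step 4 — Source phasor: V = 18.2∠60.0° V = 9.1 + j15.76 V.
Step 5 — Ohm's law: I = V / Z_total = (9.1 + j15.76) / (47.5 - j50.52) = -0.07571 + j0.2513 A.
Step 6 — Convert to polar: |I| = 0.2625 A, ∠I = 106.8°.

I = 0.2625∠106.8° A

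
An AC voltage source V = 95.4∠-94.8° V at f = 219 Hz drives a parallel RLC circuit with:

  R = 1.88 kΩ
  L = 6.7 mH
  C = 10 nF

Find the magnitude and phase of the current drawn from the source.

Step 1 — Angular frequency: ω = 2π·f = 2π·219 = 1376 rad/s.
Step 2 — Component impedances:
  R: Z = R = 1880 Ω
  L: Z = jωL = j·1376·0.0067 = 0 + j9.219 Ω
  C: Z = 1/(jωC) = -j/(ω·C) = 0 - j7.267e+04 Ω
Step 3 — Parallel combination: 1/Z_total = 1/R + 1/L + 1/C; Z_total = 0.04522 + j9.22 Ω = 9.22∠89.7° Ω.
Step 4 — Source phasor: V = 95.4∠-94.8° V = -7.983 - j95.07 V.
Step 5 — Ohm's law: I = V / Z_total = (-7.983 - j95.07) / (0.04522 + j9.22) = -10.31 + j0.8152 A.
Step 6 — Convert to polar: |I| = 10.35 A, ∠I = 175.5°.

I = 10.35∠175.5° A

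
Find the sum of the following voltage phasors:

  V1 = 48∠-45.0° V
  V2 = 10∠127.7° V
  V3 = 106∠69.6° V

Step 1 — Convert each phasor to rectangular form:
  V1 = 48·(cos(-45.0°) + j·sin(-45.0°)) = 33.94 - j33.94 V
  V2 = 10·(cos(127.7°) + j·sin(127.7°)) = -6.115 + j7.912 V
  V3 = 106·(cos(69.6°) + j·sin(69.6°)) = 36.95 + j99.35 V
Step 2 — Sum components: V_total = 64.77 + j73.32 V.
Step 3 — Convert to polar: |V_total| = 97.84 V, ∠V_total = 48.5°.

V_total = 97.84∠48.5° V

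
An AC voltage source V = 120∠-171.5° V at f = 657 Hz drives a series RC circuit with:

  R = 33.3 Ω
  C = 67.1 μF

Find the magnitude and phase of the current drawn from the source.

Step 1 — Angular frequency: ω = 2π·f = 2π·657 = 4128 rad/s.
Step 2 — Component impedances:
  R: Z = R = 33.3 Ω
  C: Z = 1/(jωC) = -j/(ω·C) = 0 - j3.61 Ω
Step 3 — Series combination: Z_total = R + C = 33.3 - j3.61 Ω = 33.5∠-6.2° Ω.
Step 4 — Source phasor: V = 120∠-171.5° V = -118.7 - j17.74 V.
Step 5 — Ohm's law: I = V / Z_total = (-118.7 - j17.74) / (33.3 - j3.61) = -3.466 - j0.9084 A.
Step 6 — Convert to polar: |I| = 3.583 A, ∠I = -165.3°.

I = 3.583∠-165.3° A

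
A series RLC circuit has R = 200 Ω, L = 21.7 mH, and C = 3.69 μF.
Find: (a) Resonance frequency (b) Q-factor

Step 1 — Resonance condition Im(Z)=0 gives ω₀ = 1/√(LC).
Step 2 — ω₀ = 1/√(0.0217·3.69e-06) = 3534 rad/s.
Step 3 — f₀ = ω₀/(2π) = 562.4 Hz.
Step 4 — Series Q: Q = ω₀L/R = 3534·0.0217/200 = 0.3834.

(a) f₀ = 562.4 Hz  (b) Q = 0.3834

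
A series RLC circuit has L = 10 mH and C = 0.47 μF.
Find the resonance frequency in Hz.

Step 1 — Resonance condition Im(Z)=0 gives ω₀ = 1/√(LC).
Step 2 — ω₀ = 1/√(0.01·4.7e-07) = 1.459e+04 rad/s.
Step 3 — f₀ = ω₀/(2π) = 2322 Hz.

f₀ = 2322 Hz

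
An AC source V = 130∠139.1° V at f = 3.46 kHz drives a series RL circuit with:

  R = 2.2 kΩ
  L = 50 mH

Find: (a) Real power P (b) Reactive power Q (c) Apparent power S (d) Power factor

Step 1 — Angular frequency: ω = 2π·f = 2π·3460 = 2.174e+04 rad/s.
Step 2 — Component impedances:
  R: Z = R = 2200 Ω
  L: Z = jωL = j·2.174e+04·0.05 = 0 + j1087 Ω
Step 3 — Series combination: Z_total = R + L = 2200 + j1087 Ω = 2454∠26.3° Ω.
Step 4 — Source phasor: V = 130∠139.1° V = -98.26 + j85.12 V.
Step 5 — Current: I = V / Z = -0.02054 + j0.04884 A = 0.05298∠112.8° A.
Step 6 — Complex power: S = V·I* = 6.174 + j3.051 VA.
Step 7 — Real power: P = Re(S) = 6.174 W.
Step 8 — Reactive power: Q = Im(S) = 3.051 VAR.
Step 9 — Apparent power: |S| = 6.887 VA.
Step 10 — Power factor: PF = P/|S| = 0.8965 (lagging).

(a) P = 6.174 W  (b) Q = 3.051 VAR  (c) S = 6.887 VA  (d) PF = 0.8965 (lagging)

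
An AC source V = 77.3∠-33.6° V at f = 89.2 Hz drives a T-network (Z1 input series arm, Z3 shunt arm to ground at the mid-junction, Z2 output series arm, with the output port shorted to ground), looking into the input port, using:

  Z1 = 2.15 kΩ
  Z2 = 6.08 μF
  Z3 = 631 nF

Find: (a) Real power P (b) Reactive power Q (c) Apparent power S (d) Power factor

Step 1 — Angular frequency: ω = 2π·f = 2π·89.2 = 560.5 rad/s.
Step 2 — Component impedances:
  Z1: Z = R = 2150 Ω
  Z2: Z = 1/(jωC) = -j/(ω·C) = 0 - j293.5 Ω
  Z3: Z = 1/(jωC) = -j/(ω·C) = 0 - j2828 Ω
Step 3 — With the output port shorted to ground, the output series arm Z2 runs from the junction to ground; the shunt arm Z3 also runs from the junction to ground. They appear in parallel: Z3 || Z2 = 0 - j265.9 Ω.
Step 4 — Series with input arm Z1: Z_in = Z1 + (Z3 || Z2) = 2150 - j265.9 Ω = 2166∠-7.0° Ω.
Step 5 — Source phasor: V = 77.3∠-33.6° V = 64.38 - j42.78 V.
Step 6 — Current: I = V / Z = 0.03192 - j0.01595 A = 0.03568∠-26.6° A.
Step 7 — Complex power: S = V·I* = 2.737 - j0.3385 VA.
Step 8 — Real power: P = Re(S) = 2.737 W.
Step 9 — Reactive power: Q = Im(S) = -0.3385 VAR.
Step 10 — Apparent power: |S| = 2.758 VA.
Step 11 — Power factor: PF = P/|S| = 0.9924 (leading).

(a) P = 2.737 W  (b) Q = -0.3385 VAR  (c) S = 2.758 VA  (d) PF = 0.9924 (leading)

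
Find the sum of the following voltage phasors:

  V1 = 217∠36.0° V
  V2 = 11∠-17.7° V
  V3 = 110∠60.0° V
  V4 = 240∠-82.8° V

Step 1 — Convert each phasor to rectangular form:
  V1 = 217·(cos(36.0°) + j·sin(36.0°)) = 175.6 + j127.5 V
  V2 = 11·(cos(-17.7°) + j·sin(-17.7°)) = 10.48 - j3.344 V
  V3 = 110·(cos(60.0°) + j·sin(60.0°)) = 55 + j95.26 V
  V4 = 240·(cos(-82.8°) + j·sin(-82.8°)) = 30.08 - j238.1 V
Step 2 — Sum components: V_total = 271.1 - j18.64 V.
Step 3 — Convert to polar: |V_total| = 271.8 V, ∠V_total = -3.9°.

V_total = 271.8∠-3.9° V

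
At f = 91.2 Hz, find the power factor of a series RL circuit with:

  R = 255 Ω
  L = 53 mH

Step 1 — Angular frequency: ω = 2π·f = 2π·91.2 = 573 rad/s.
Step 2 — Component impedances:
  R: Z = R = 255 Ω
  L: Z = jωL = j·573·0.053 = 0 + j30.37 Ω
Step 3 — Series combination: Z_total = R + L = 255 + j30.37 Ω = 256.8∠6.8° Ω.
Step 4 — Power factor: PF = cos(φ) = Re(Z)/|Z| = 255/256.8 = 0.993.
Step 5 — Type: Im(Z) = 30.37 ⇒ lagging (phase φ = 6.8°).

PF = 0.993 (lagging, φ = 6.8°)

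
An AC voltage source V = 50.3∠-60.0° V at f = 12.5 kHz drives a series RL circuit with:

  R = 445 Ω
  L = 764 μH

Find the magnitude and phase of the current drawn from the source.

Step 1 — Angular frequency: ω = 2π·f = 2π·1.25e+04 = 7.854e+04 rad/s.
Step 2 — Component impedances:
  R: Z = R = 445 Ω
  L: Z = jωL = j·7.854e+04·0.000764 = 0 + j60 Ω
Step 3 — Series combination: Z_total = R + L = 445 + j60 Ω = 449∠7.7° Ω.
Step 4 — Source phasor: V = 50.3∠-60.0° V = 25.15 - j43.56 V.
Step 5 — Ohm's law: I = V / Z_total = (25.15 - j43.56) / (445 + j60) = 0.04254 - j0.1036 A.
Step 6 — Convert to polar: |I| = 0.112 A, ∠I = -67.7°.

I = 0.112∠-67.7° A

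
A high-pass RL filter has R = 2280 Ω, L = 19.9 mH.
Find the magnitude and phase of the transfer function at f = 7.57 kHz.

Step 1 — Angular frequency: ω = 2π·7570 = 4.756e+04 rad/s.
Step 2 — Transfer function: H(jω) = jωL/(R + jωL).
Step 3 — Numerator jωL = j·946.5; denominator R + jωL = 2280 + j946.5.
Step 4 — H = 0.147 + j0.3541.
Step 5 — Magnitude: |H| = 0.3834 (-8.3 dB); phase: φ = 67.5°.

|H| = 0.3834 (-8.3 dB), φ = 67.5°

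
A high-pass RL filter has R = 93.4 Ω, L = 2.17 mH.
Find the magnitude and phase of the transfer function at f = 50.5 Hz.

Step 1 — Angular frequency: ω = 2π·50.5 = 317.3 rad/s.
Step 2 — Transfer function: H(jω) = jωL/(R + jωL).
Step 3 — Numerator jωL = j·0.6885; denominator R + jωL = 93.4 + j0.6885.
Step 4 — H = 5.434e-05 + j0.007372.
Step 5 — Magnitude: |H| = 0.007372 (-42.6 dB); phase: φ = 89.6°.

|H| = 0.007372 (-42.6 dB), φ = 89.6°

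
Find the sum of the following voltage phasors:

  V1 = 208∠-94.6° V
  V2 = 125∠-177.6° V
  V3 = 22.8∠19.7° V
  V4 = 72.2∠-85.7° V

Step 1 — Convert each phasor to rectangular form:
  V1 = 208·(cos(-94.6°) + j·sin(-94.6°)) = -16.68 - j207.3 V
  V2 = 125·(cos(-177.6°) + j·sin(-177.6°)) = -124.9 - j5.234 V
  V3 = 22.8·(cos(19.7°) + j·sin(19.7°)) = 21.47 + j7.686 V
  V4 = 72.2·(cos(-85.7°) + j·sin(-85.7°)) = 5.413 - j72 V
Step 2 — Sum components: V_total = -114.7 - j276.9 V.
Step 3 — Convert to polar: |V_total| = 299.7 V, ∠V_total = -112.5°.

V_total = 299.7∠-112.5° V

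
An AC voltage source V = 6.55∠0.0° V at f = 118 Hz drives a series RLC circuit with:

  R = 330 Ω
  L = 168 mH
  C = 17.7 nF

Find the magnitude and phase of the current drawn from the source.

Step 1 — Angular frequency: ω = 2π·f = 2π·118 = 741.4 rad/s.
Step 2 — Component impedances:
  R: Z = R = 330 Ω
  L: Z = jωL = j·741.4·0.168 = 0 + j124.6 Ω
  C: Z = 1/(jωC) = -j/(ω·C) = 0 - j7.62e+04 Ω
Step 3 — Series combination: Z_total = R + L + C = 330 - j7.608e+04 Ω = 7.608e+04∠-89.8° Ω.
Step 4 — Source phasor: V = 6.55∠0.0° V = 6.55 V.
Step 5 — Ohm's law: I = V / Z_total = (6.55) / (330 - j7.608e+04) = 3.735e-07 + j8.61e-05 A.
Step 6 — Convert to polar: |I| = 8.61e-05 A, ∠I = 89.8°.

I = 8.61e-05∠89.8° A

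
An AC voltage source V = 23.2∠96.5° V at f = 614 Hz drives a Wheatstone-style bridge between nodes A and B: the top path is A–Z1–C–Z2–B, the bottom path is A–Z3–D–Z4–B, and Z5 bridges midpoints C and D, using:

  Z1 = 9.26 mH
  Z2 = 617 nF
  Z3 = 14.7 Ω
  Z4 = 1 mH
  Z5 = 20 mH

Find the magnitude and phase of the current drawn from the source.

Step 1 — Angular frequency: ω = 2π·f = 2π·614 = 3858 rad/s.
Step 2 — Component impedances:
  Z1: Z = jωL = j·3858·0.00926 = 0 + j35.72 Ω
  Z2: Z = 1/(jωC) = -j/(ω·C) = 0 - j420.1 Ω
  Z3: Z = R = 14.7 Ω
  Z4: Z = jωL = j·3858·0.001 = 0 + j3.858 Ω
  Z5: Z = jωL = j·3858·0.02 = 0 + j77.16 Ω
Step 3 — Bridge requires nodal analysis (the Z5 bridge couples midpoints C and D, so the two paths cannot be reduced to a simple series/parallel combination). Setting node B to ground and injecting 1 A at node A, the 3-node admittance system at A, C, D solves to V_A = Z_AB = 14.71 + j5.554 Ω = 15.73∠20.7° Ω.
Step 4 — Source phasor: V = 23.2∠96.5° V = -2.626 + j23.05 V.
Step 5 — Ohm's law: I = V / Z_total = (-2.626 + j23.05) / (14.71 + j5.554) = 0.3615 + j1.43 A.
Step 6 — Convert to polar: |I| = 1.475 A, ∠I = 75.8°.

I = 1.475∠75.8° A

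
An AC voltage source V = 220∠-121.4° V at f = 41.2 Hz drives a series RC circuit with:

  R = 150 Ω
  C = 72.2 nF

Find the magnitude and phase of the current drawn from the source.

Step 1 — Angular frequency: ω = 2π·f = 2π·41.2 = 258.9 rad/s.
Step 2 — Component impedances:
  R: Z = R = 150 Ω
  C: Z = 1/(jωC) = -j/(ω·C) = 0 - j5.35e+04 Ω
Step 3 — Series combination: Z_total = R + C = 150 - j5.35e+04 Ω = 5.35e+04∠-89.8° Ω.
Step 4 — Source phasor: V = 220∠-121.4° V = -114.6 - j187.8 V.
Step 5 — Ohm's law: I = V / Z_total = (-114.6 - j187.8) / (150 - j5.35e+04) = 0.003504 - j0.002152 A.
Step 6 — Convert to polar: |I| = 0.004112 A, ∠I = -31.6°.

I = 0.004112∠-31.6° A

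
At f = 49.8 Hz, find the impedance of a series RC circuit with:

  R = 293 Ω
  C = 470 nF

Step 1 — Angular frequency: ω = 2π·f = 2π·49.8 = 312.9 rad/s.
Step 2 — Component impedances:
  R: Z = R = 293 Ω
  C: Z = 1/(jωC) = -j/(ω·C) = 0 - j6800 Ω
Step 3 — Series combination: Z_total = R + C = 293 - j6800 Ω = 6806∠-87.5° Ω.

Z = 293 - j6800 Ω = 6806∠-87.5° Ω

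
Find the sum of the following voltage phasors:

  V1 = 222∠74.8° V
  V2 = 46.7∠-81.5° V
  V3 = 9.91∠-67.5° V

Step 1 — Convert each phasor to rectangular form:
  V1 = 222·(cos(74.8°) + j·sin(74.8°)) = 58.21 + j214.2 V
  V2 = 46.7·(cos(-81.5°) + j·sin(-81.5°)) = 6.903 - j46.19 V
  V3 = 9.91·(cos(-67.5°) + j·sin(-67.5°)) = 3.792 - j9.156 V
Step 2 — Sum components: V_total = 68.9 + j158.9 V.
Step 3 — Convert to polar: |V_total| = 173.2 V, ∠V_total = 66.6°.

V_total = 173.2∠66.6° V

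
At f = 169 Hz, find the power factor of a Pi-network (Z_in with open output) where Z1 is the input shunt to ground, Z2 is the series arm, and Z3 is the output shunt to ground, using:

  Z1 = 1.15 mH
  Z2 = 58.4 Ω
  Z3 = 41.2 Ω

Step 1 — Angular frequency: ω = 2π·f = 2π·169 = 1062 rad/s.
Step 2 — Component impedances:
  Z1: Z = jωL = j·1062·0.00115 = 0 + j1.221 Ω
  Z2: Z = R = 58.4 Ω
  Z3: Z = R = 41.2 Ω
Step 3 — With open output, the series arm Z2 and the output shunt Z3 appear in series to ground: Z2 + Z3 = 99.6 Ω.
Step 4 — Parallel with input shunt Z1: Z_in = Z1 || (Z2 + Z3) = 0.01497 + j1.221 Ω = 1.221∠89.3° Ω.
Step 5 — Power factor: PF = cos(φ) = Re(Z)/|Z| = 0.01497/1.221 = 0.01226.
Step 6 — Type: Im(Z) = 1.221 ⇒ lagging (phase φ = 89.3°).

PF = 0.01226 (lagging, φ = 89.3°)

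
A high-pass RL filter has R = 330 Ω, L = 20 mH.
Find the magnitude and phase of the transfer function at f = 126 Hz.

Step 1 — Angular frequency: ω = 2π·126 = 791.7 rad/s.
Step 2 — Transfer function: H(jω) = jωL/(R + jωL).
Step 3 — Numerator jωL = j·15.83; denominator R + jωL = 330 + j15.83.
Step 4 — H = 0.002297 + j0.04787.
Step 5 — Magnitude: |H| = 0.04793 (-26.4 dB); phase: φ = 87.3°.

|H| = 0.04793 (-26.4 dB), φ = 87.3°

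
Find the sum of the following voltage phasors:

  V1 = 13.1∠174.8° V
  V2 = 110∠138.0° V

Step 1 — Convert each phasor to rectangular form:
  V1 = 13.1·(cos(174.8°) + j·sin(174.8°)) = -13.05 + j1.187 V
  V2 = 110·(cos(138.0°) + j·sin(138.0°)) = -81.75 + j73.6 V
Step 2 — Sum components: V_total = -94.79 + j74.79 V.
Step 3 — Convert to polar: |V_total| = 120.7 V, ∠V_total = 141.7°.

V_total = 120.7∠141.7° V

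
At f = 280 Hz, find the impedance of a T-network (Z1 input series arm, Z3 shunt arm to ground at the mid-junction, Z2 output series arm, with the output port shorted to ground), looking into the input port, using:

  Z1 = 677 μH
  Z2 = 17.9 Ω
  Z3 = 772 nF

Step 1 — Angular frequency: ω = 2π·f = 2π·280 = 1759 rad/s.
Step 2 — Component impedances:
  Z1: Z = jωL = j·1759·0.000677 = 0 + j1.191 Ω
  Z2: Z = R = 17.9 Ω
  Z3: Z = 1/(jωC) = -j/(ω·C) = 0 - j736.3 Ω
Step 3 — With the output port shorted to ground, the output series arm Z2 runs from the junction to ground; the shunt arm Z3 also runs from the junction to ground. They appear in parallel: Z3 || Z2 = 17.89 - j0.4349 Ω.
Step 4 — Series with input arm Z1: Z_in = Z1 + (Z3 || Z2) = 17.89 + j0.7561 Ω = 17.91∠2.4° Ω.

Z = 17.89 + j0.7561 Ω = 17.91∠2.4° Ω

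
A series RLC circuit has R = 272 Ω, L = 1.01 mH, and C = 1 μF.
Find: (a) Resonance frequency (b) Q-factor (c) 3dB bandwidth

Step 1 — Resonance: ω₀ = 1/√(LC) = 1/√(0.00101·1e-06) = 3.147e+04 rad/s.
Step 2 — f₀ = ω₀/(2π) = 5008 Hz.
Step 3 — Series Q: Q = ω₀L/R = 3.147e+04·0.00101/272 = 0.1168.
Step 4 — Bandwidth: Δω = ω₀/Q = 2.693e+05 rad/s; BW = Δω/(2π) = 4.286e+04 Hz.

(a) f₀ = 5008 Hz  (b) Q = 0.1168  (c) BW = 4.286e+04 Hz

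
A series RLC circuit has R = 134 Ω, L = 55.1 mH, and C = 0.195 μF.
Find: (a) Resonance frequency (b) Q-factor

Step 1 — Resonance condition Im(Z)=0 gives ω₀ = 1/√(LC).
Step 2 — ω₀ = 1/√(0.0551·1.95e-07) = 9647 rad/s.
Step 3 — f₀ = ω₀/(2π) = 1535 Hz.
Step 4 — Series Q: Q = ω₀L/R = 9647·0.0551/134 = 3.967.

(a) f₀ = 1535 Hz  (b) Q = 3.967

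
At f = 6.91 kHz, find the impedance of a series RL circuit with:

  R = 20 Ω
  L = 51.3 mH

Step 1 — Angular frequency: ω = 2π·f = 2π·6910 = 4.342e+04 rad/s.
Step 2 — Component impedances:
  R: Z = R = 20 Ω
  L: Z = jωL = j·4.342e+04·0.0513 = 0 + j2227 Ω
Step 3 — Series combination: Z_total = R + L = 20 + j2227 Ω = 2227∠89.5° Ω.

Z = 20 + j2227 Ω = 2227∠89.5° Ω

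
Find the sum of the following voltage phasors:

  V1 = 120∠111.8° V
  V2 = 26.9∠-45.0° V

Step 1 — Convert each phasor to rectangular form:
  V1 = 120·(cos(111.8°) + j·sin(111.8°)) = -44.56 + j111.4 V
  V2 = 26.9·(cos(-45.0°) + j·sin(-45.0°)) = 19.02 - j19.02 V
Step 2 — Sum components: V_total = -25.54 + j92.4 V.
Step 3 — Convert to polar: |V_total| = 95.86 V, ∠V_total = 105.5°.

V_total = 95.86∠105.5° V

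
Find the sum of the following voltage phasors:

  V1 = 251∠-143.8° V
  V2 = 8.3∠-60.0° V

Step 1 — Convert each phasor to rectangular form:
  V1 = 251·(cos(-143.8°) + j·sin(-143.8°)) = -202.5 - j148.2 V
  V2 = 8.3·(cos(-60.0°) + j·sin(-60.0°)) = 4.15 - j7.188 V
Step 2 — Sum components: V_total = -198.4 - j155.4 V.
Step 3 — Convert to polar: |V_total| = 252 V, ∠V_total = -141.9°.

V_total = 252∠-141.9° V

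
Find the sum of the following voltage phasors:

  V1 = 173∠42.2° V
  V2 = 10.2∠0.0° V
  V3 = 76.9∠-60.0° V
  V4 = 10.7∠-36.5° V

Step 1 — Convert each phasor to rectangular form:
  V1 = 173·(cos(42.2°) + j·sin(42.2°)) = 128.2 + j116.2 V
  V2 = 10.2·(cos(0.0°) + j·sin(0.0°)) = 10.2 V
  V3 = 76.9·(cos(-60.0°) + j·sin(-60.0°)) = 38.45 - j66.6 V
  V4 = 10.7·(cos(-36.5°) + j·sin(-36.5°)) = 8.601 - j6.365 V
Step 2 — Sum components: V_total = 185.4 + j43.25 V.
Step 3 — Convert to polar: |V_total| = 190.4 V, ∠V_total = 13.1°.

V_total = 190.4∠13.1° V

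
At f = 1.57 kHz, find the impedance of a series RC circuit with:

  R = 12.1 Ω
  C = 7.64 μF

Step 1 — Angular frequency: ω = 2π·f = 2π·1570 = 9865 rad/s.
Step 2 — Component impedances:
  R: Z = R = 12.1 Ω
  C: Z = 1/(jωC) = -j/(ω·C) = 0 - j13.27 Ω
Step 3 — Series combination: Z_total = R + C = 12.1 - j13.27 Ω = 17.96∠-47.6° Ω.

Z = 12.1 - j13.27 Ω = 17.96∠-47.6° Ω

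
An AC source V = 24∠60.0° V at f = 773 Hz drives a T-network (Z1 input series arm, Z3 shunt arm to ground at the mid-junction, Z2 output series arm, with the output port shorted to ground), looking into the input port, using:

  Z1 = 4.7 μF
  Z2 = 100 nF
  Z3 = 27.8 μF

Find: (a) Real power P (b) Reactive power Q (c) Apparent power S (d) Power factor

Step 1 — Angular frequency: ω = 2π·f = 2π·773 = 4857 rad/s.
Step 2 — Component impedances:
  Z1: Z = 1/(jωC) = -j/(ω·C) = 0 - j43.81 Ω
  Z2: Z = 1/(jωC) = -j/(ω·C) = 0 - j2059 Ω
  Z3: Z = 1/(jωC) = -j/(ω·C) = 0 - j7.406 Ω
Step 3 — With the output port shorted to ground, the output series arm Z2 runs from the junction to ground; the shunt arm Z3 also runs from the junction to ground. They appear in parallel: Z3 || Z2 = 0 - j7.38 Ω.
Step 4 — Series with input arm Z1: Z_in = Z1 + (Z3 || Z2) = 0 - j51.19 Ω = 51.19∠-90.0° Ω.
Step 5 — Source phasor: V = 24∠60.0° V = 12 + j20.78 V.
Step 6 — Current: I = V / Z = -0.4061 + j0.2344 A = 0.4689∠150.0° A.
Step 7 — Complex power: S = V·I* = 0 - j11.25 VA.
Step 8 — Real power: P = Re(S) = 0 W.
Step 9 — Reactive power: Q = Im(S) = -11.25 VAR.
Step 10 — Apparent power: |S| = 11.25 VA.
Step 11 — Power factor: PF = P/|S| = 0 (leading).

(a) P = 0 W  (b) Q = -11.25 VAR  (c) S = 11.25 VA  (d) PF = 0 (leading)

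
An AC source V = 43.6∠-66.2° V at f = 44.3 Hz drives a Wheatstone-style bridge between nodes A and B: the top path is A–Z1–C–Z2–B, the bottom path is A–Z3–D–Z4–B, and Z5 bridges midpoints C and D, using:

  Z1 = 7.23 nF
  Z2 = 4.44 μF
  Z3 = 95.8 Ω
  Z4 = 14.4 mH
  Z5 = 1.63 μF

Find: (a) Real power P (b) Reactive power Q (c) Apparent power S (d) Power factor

Step 1 — Angular frequency: ω = 2π·f = 2π·44.3 = 278.3 rad/s.
Step 2 — Component impedances:
  Z1: Z = 1/(jωC) = -j/(ω·C) = 0 - j4.969e+05 Ω
  Z2: Z = 1/(jωC) = -j/(ω·C) = 0 - j809.2 Ω
  Z3: Z = R = 95.8 Ω
  Z4: Z = jωL = j·278.3·0.0144 = 0 + j4.008 Ω
  Z5: Z = 1/(jωC) = -j/(ω·C) = 0 - j2204 Ω
Step 3 — Bridge requires nodal analysis (the Z5 bridge couples midpoints C and D, so the two paths cannot be reduced to a simple series/parallel combination). Setting node B to ground and injecting 1 A at node A, the 3-node admittance system at A, C, D solves to V_A = Z_AB = 95.8 + j3.995 Ω = 95.88∠2.4° Ω.
Step 4 — Source phasor: V = 43.6∠-66.2° V = 17.59 - j39.89 V.
Step 5 — Current: I = V / Z = 0.166 - j0.4233 A = 0.4547∠-68.6° A.
Step 6 — Complex power: S = V·I* = 19.81 + j0.826 VA.
Step 7 — Real power: P = Re(S) = 19.81 W.
Step 8 — Reactive power: Q = Im(S) = 0.826 VAR.
Step 9 — Apparent power: |S| = 19.83 VA.
Step 10 — Power factor: PF = P/|S| = 0.9991 (lagging).

(a) P = 19.81 W  (b) Q = 0.826 VAR  (c) S = 19.83 VA  (d) PF = 0.9991 (lagging)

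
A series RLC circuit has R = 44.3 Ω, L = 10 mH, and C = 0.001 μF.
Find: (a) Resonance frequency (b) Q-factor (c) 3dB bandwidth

Step 1 — Resonance: ω₀ = 1/√(LC) = 1/√(0.01·1e-09) = 3.162e+05 rad/s.
Step 2 — f₀ = ω₀/(2π) = 5.033e+04 Hz.
Step 3 — Series Q: Q = ω₀L/R = 3.162e+05·0.01/44.3 = 71.38.
Step 4 — Bandwidth: Δω = ω₀/Q = 4430 rad/s; BW = Δω/(2π) = 705.1 Hz.

(a) f₀ = 5.033e+04 Hz  (b) Q = 71.38  (c) BW = 705.1 Hz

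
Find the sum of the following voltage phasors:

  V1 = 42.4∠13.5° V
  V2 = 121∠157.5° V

Step 1 — Convert each phasor to rectangular form:
  V1 = 42.4·(cos(13.5°) + j·sin(13.5°)) = 41.23 + j9.898 V
  V2 = 121·(cos(157.5°) + j·sin(157.5°)) = -111.8 + j46.3 V
Step 2 — Sum components: V_total = -70.56 + j56.2 V.
Step 3 — Convert to polar: |V_total| = 90.21 V, ∠V_total = 141.5°.

V_total = 90.21∠141.5° V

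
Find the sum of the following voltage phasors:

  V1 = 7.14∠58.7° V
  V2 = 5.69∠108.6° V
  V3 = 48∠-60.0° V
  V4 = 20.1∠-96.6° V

Step 1 — Convert each phasor to rectangular form:
  V1 = 7.14·(cos(58.7°) + j·sin(58.7°)) = 3.709 + j6.101 V
  V2 = 5.69·(cos(108.6°) + j·sin(108.6°)) = -1.815 + j5.393 V
  V3 = 48·(cos(-60.0°) + j·sin(-60.0°)) = 24 - j41.57 V
  V4 = 20.1·(cos(-96.6°) + j·sin(-96.6°)) = -2.31 - j19.97 V
Step 2 — Sum components: V_total = 23.58 - j50.04 V.
Step 3 — Convert to polar: |V_total| = 55.32 V, ∠V_total = -64.8°.

V_total = 55.32∠-64.8° V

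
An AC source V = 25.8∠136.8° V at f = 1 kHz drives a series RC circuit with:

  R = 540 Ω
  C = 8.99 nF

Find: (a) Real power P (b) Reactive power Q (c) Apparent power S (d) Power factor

Step 1 — Angular frequency: ω = 2π·f = 2π·1000 = 6283 rad/s.
Step 2 — Component impedances:
  R: Z = R = 540 Ω
  C: Z = 1/(jωC) = -j/(ω·C) = 0 - j1.77e+04 Ω
Step 3 — Series combination: Z_total = R + C = 540 - j1.77e+04 Ω = 1.771e+04∠-88.3° Ω.
Step 4 — Source phasor: V = 25.8∠136.8° V = -18.81 + j17.66 V.
Step 5 — Current: I = V / Z = -0.001029 - j0.001031 A = 0.001457∠-134.9° A.
Step 6 — Complex power: S = V·I* = 0.001146 - j0.03756 VA.
Step 7 — Real power: P = Re(S) = 0.001146 W.
Step 8 — Reactive power: Q = Im(S) = -0.03756 VAR.
Step 9 — Apparent power: |S| = 0.03758 VA.
Step 10 — Power factor: PF = P/|S| = 0.03049 (leading).

(a) P = 0.001146 W  (b) Q = -0.03756 VAR  (c) S = 0.03758 VA  (d) PF = 0.03049 (leading)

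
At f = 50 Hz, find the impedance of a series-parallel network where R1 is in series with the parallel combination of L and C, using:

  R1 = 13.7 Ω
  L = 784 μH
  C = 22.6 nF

Step 1 — Angular frequency: ω = 2π·f = 2π·50 = 314.2 rad/s.
Step 2 — Component impedances:
  R1: Z = R = 13.7 Ω
  L: Z = jωL = j·314.2·0.000784 = 0 + j0.2463 Ω
  C: Z = 1/(jωC) = -j/(ω·C) = 0 - j1.408e+05 Ω
Step 3 — Parallel branch: L || C = 1/(1/L + 1/C) = 0 + j0.2463 Ω.
Step 4 — Series with R1: Z_total = R1 + (L || C) = 13.7 + j0.2463 Ω = 13.7∠1.0° Ω.

Z = 13.7 + j0.2463 Ω = 13.7∠1.0° Ω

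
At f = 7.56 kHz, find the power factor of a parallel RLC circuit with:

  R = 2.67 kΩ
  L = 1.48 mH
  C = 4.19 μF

Step 1 — Angular frequency: ω = 2π·f = 2π·7560 = 4.75e+04 rad/s.
Step 2 — Component impedances:
  R: Z = R = 2670 Ω
  L: Z = jωL = j·4.75e+04·0.00148 = 0 + j70.3 Ω
  C: Z = 1/(jωC) = -j/(ω·C) = 0 - j5.024 Ω
Step 3 — Parallel combination: 1/Z_total = 1/R + 1/L + 1/C; Z_total = 0.01097 - j5.411 Ω = 5.411∠-89.9° Ω.
Step 4 — Power factor: PF = cos(φ) = Re(Z)/|Z| = 0.01097/5.411 = 0.002027.
Step 5 — Type: Im(Z) = -5.411 ⇒ leading (phase φ = -89.9°).

PF = 0.002027 (leading, φ = -89.9°)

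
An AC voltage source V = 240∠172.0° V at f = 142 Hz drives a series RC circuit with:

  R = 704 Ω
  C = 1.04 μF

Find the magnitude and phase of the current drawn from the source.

Step 1 — Angular frequency: ω = 2π·f = 2π·142 = 892.2 rad/s.
Step 2 — Component impedances:
  R: Z = R = 704 Ω
  C: Z = 1/(jωC) = -j/(ω·C) = 0 - j1078 Ω
Step 3 — Series combination: Z_total = R + C = 704 - j1078 Ω = 1287∠-56.8° Ω.
Step 4 — Source phasor: V = 240∠172.0° V = -237.7 + j33.4 V.
Step 5 — Ohm's law: I = V / Z_total = (-237.7 + j33.4) / (704 - j1078) = -0.1227 - j0.1404 A.
Step 6 — Convert to polar: |I| = 0.1864 A, ∠I = -131.2°.

I = 0.1864∠-131.2° A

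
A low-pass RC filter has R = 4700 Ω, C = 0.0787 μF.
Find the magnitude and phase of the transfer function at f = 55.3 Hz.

Step 1 — Angular frequency: ω = 2π·55.3 = 347.5 rad/s.
Step 2 — Transfer function: H(jω) = 1/(1 + jωRC).
Step 3 — Denominator: 1 + jωRC = 1 + j·347.5·4700·7.87e-08 = 1 + j0.1285.
Step 4 — H = 0.9838 - j0.1264.
Step 5 — Magnitude: |H| = 0.9918 (-0.1 dB); phase: φ = -7.3°.

|H| = 0.9918 (-0.1 dB), φ = -7.3°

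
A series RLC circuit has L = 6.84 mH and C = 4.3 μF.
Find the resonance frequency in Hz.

Step 1 — Resonance condition Im(Z)=0 gives ω₀ = 1/√(LC).
Step 2 — ω₀ = 1/√(0.00684·4.3e-06) = 5831 rad/s.
Step 3 — f₀ = ω₀/(2π) = 928 Hz.

f₀ = 928 Hz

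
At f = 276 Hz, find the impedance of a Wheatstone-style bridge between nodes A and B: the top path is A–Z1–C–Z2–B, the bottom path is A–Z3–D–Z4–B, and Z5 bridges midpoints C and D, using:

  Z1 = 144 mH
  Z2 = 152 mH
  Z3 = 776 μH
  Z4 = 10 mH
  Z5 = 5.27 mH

Step 1 — Angular frequency: ω = 2π·f = 2π·276 = 1734 rad/s.
Step 2 — Component impedances:
  Z1: Z = jωL = j·1734·0.144 = 0 + j249.7 Ω
  Z2: Z = jωL = j·1734·0.152 = 0 + j263.6 Ω
  Z3: Z = jωL = j·1734·0.000776 = 0 + j1.346 Ω
  Z4: Z = jωL = j·1734·0.01 = 0 + j17.34 Ω
  Z5: Z = jωL = j·1734·0.00527 = 0 + j9.139 Ω
Step 3 — Bridge requires nodal analysis (the Z5 bridge couples midpoints C and D, so the two paths cannot be reduced to a simple series/parallel combination). Setting node B to ground and injecting 1 A at node A, the 3-node admittance system at A, C, D solves to V_A = Z_AB = 0 + j17.64 Ω = 17.64∠90.0° Ω.

Z = 0 + j17.64 Ω = 17.64∠90.0° Ω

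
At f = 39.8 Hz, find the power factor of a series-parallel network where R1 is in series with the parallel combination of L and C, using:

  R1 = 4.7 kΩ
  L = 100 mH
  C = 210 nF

Step 1 — Angular frequency: ω = 2π·f = 2π·39.8 = 250.1 rad/s.
Step 2 — Component impedances:
  R1: Z = R = 4700 Ω
  L: Z = jωL = j·250.1·0.1 = 0 + j25.01 Ω
  C: Z = 1/(jωC) = -j/(ω·C) = 0 - j1.904e+04 Ω
Step 3 — Parallel branch: L || C = 1/(1/L + 1/C) = 0 + j25.04 Ω.
Step 4 — Series with R1: Z_total = R1 + (L || C) = 4700 + j25.04 Ω = 4700∠0.3° Ω.
Step 5 — Power factor: PF = cos(φ) = Re(Z)/|Z| = 4700/4700 = 1.
Step 6 — Type: Im(Z) = 25.04 ⇒ lagging (phase φ = 0.3°).

PF = 1 (lagging, φ = 0.3°)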